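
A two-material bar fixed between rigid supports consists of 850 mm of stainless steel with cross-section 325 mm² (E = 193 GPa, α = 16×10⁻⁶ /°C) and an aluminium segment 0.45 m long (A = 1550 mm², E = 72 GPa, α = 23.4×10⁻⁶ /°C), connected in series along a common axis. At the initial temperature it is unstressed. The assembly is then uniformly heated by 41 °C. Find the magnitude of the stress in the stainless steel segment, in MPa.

With the walls removed the bar would change length by δ_free = Σ αᵢΔT Lᵢ = 16×10⁻⁶×41×850 + 23.4×10⁻⁶×41×450 = 0.9893 mm.
The rigid supports impose zero overall length change; the single axial force P common to all segments must satisfy P Σ Lᵢ/(AᵢEᵢ) = δ_free.
The series flexibility is Σ Lᵢ/(AᵢEᵢ) = 850/(325×193×10³) + 450/(1550×72×10³) = 1.758×10⁻⁵ mm/N.
P = 0.9893 / 1.758×10⁻⁵ = 56260 N = 56.26 kN, compressive.
σ_{stainless steel} = P / A = 56260 / 325 = 173.1 MPa.

σ ≈ 173 MPa (compressive)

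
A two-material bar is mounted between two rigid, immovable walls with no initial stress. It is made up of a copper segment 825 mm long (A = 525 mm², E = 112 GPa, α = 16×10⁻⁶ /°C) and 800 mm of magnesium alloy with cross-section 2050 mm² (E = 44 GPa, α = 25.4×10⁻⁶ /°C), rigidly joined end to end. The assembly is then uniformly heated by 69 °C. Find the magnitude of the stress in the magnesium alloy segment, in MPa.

σ ≈ 49.3 MPa (compressive)

Free thermal expansion of the whole bar: Σ αᵢΔT Lᵢ = 16×10⁻⁶×69×825 + 25.4×10⁻⁶×69×800 = 2.313 mm.
The rigid supports impose zero overall length change; the single axial force P common to all segments must satisfy P Σ Lᵢ/(AᵢEᵢ) = δ_free.
Σ Lᵢ/(AᵢEᵢ) = 825/(525×112×10³) + 800/(2050×44×10³) = 2.29×10⁻⁵ mm/N.
So P = 2.313 / 2.29×10⁻⁵ = 101 kN, compressive.
σ_{magnesium alloy} = P / A = 101000 / 2050 = 49.27 MPa.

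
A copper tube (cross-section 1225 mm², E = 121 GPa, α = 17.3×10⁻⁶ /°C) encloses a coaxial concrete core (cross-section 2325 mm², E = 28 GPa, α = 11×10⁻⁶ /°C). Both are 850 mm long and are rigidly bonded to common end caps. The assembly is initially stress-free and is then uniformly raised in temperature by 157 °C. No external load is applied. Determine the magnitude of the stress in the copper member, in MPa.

σ ≈ 36.5 MPa (compressive)

The copper has the larger α, so on heating it would change length more than the concrete if both were free. The rigid plates force a common final length, so the copper is put into compression and the concrete into tension, with equal and opposite forces P (no external load).
Setting the final lengths equal and cancelling L: (α₁ − α₂)ΔT = P/(A₁E₁) + P/(A₂E₂).
|α₁ − α₂|·ΔT = 6.3×10⁻⁶ × 157 = 0.0009891.
1/(A₁E₁) + 1/(A₂E₂) = 1/(1225×121×10³) + 1/(2325×28×10³) = 2.211×10⁻⁸ N⁻¹.
P = 0.0009891 / 2.211×10⁻⁸ = 44740 N = 44.74 kN.
σ_{copper} = P/A₁ = 44740/1225 = 36.52 MPa, compressive.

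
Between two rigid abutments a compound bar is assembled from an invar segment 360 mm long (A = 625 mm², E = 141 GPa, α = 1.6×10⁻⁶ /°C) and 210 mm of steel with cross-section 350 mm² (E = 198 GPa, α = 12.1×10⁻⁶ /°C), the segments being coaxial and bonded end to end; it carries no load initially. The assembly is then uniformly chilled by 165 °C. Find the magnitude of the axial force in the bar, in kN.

With the walls removed the bar would change length by δ_free = Σ αᵢΔT Lᵢ = 1.6×10⁻⁶×165×360 + 12.1×10⁻⁶×165×210 = 0.5143 mm.
The rigid supports impose zero overall length change; the single axial force P common to all segments must satisfy P Σ Lᵢ/(AᵢEᵢ) = δ_free.
Σ Lᵢ/(AᵢEᵢ) = 360/(625×141×10³) + 210/(350×198×10³) = 7.115×10⁻⁶ mm/N.
P = 0.5143 / 7.115×10⁻⁶ = 72280 N = 72.28 kN, tensile.

P ≈ 72.3 kN (tensile)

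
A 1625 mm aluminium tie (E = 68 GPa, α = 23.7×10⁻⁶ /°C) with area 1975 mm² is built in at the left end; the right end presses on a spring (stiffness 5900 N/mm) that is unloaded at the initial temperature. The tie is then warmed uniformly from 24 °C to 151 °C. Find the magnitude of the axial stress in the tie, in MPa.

If the spring were absent the tie would lengthen by αΔT L = 23.7×10⁻⁶ × 127 × 1625 = 4.891 mm.
Let P be the compressive force at the spring. The tie shortens elastically by PL/(AE) and the spring compresses by P/k; together these equal δ_free.
So P = δ_free / [L/(AE) + 1/k] = 4.891 / [ 1625/(1975×68×10³) + 1/(5900) ].
P = 4.891 / 0.0001816 = 26930 N.
σ = P/A = 26930/1975 = 13.64 MPa.

σ ≈ 13.6 MPa (compressive)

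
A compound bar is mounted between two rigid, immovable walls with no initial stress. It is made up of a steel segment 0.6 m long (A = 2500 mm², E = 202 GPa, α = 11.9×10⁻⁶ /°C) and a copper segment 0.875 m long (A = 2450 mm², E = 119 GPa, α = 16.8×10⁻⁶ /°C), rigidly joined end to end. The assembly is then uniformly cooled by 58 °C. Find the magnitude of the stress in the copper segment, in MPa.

Free thermal contraction of the whole bar: Σ αᵢΔT Lᵢ = 11.9×10⁻⁶×58×600 + 16.8×10⁻⁶×58×875 = 1.267 mm.
The rigid supports impose zero overall length change; the single axial force P common to all segments must satisfy P Σ Lᵢ/(AᵢEᵢ) = δ_free.
The series flexibility is Σ Lᵢ/(AᵢEᵢ) = 600/(2500×202×10³) + 875/(2450×119×10³) = 4.189×10⁻⁶ mm/N.
Hence P = δ_free / Σ(L/AE) = 1.267/4.189×10⁻⁶ = 302.4 kN (tensile).
σ_{copper} = P / A = 302400 / 2450 = 123.4 MPa.

σ ≈ 123 MPa (tensile)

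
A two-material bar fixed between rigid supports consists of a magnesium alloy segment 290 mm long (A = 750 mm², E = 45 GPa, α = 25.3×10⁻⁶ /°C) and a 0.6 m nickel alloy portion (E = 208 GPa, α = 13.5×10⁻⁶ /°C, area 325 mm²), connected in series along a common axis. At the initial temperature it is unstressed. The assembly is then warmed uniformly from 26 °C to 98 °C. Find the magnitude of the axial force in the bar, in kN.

If the supports were absent, the total length change would be Σ αᵢΔT Lᵢ = 25.3×10⁻⁶×72×290 + 13.5×10⁻⁶×72×600 = 1.111 mm.
The rigid supports impose zero overall length change; the single axial force P common to all segments must satisfy P Σ Lᵢ/(AᵢEᵢ) = δ_free.
The series flexibility is Σ Lᵢ/(AᵢEᵢ) = 290/(750×45×10³) + 600/(325×208×10³) = 1.747×10⁻⁵ mm/N.
P = 1.111 / 1.747×10⁻⁵ = 63630 N = 63.63 kN, compressive.

P ≈ 63.6 kN (compressive)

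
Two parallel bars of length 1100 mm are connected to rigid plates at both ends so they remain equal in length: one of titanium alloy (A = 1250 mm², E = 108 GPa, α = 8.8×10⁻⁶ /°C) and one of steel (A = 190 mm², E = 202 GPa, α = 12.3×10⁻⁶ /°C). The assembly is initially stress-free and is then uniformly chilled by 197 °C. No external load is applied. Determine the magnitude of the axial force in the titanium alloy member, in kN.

The steel has the larger α, so on cooling it would change length more than the titanium alloy if both were free. The rigid plates force a common final length, so the steel is put into tension and the titanium alloy into compression, with equal and opposite forces P (no external load).
Setting the final lengths equal and cancelling L: (α₁ − α₂)ΔT = P/(A₁E₁) + P/(A₂E₂).
|α₁ − α₂|·ΔT = 3.5×10⁻⁶ × 197 = 0.0006895.
1/(A₁E₁) + 1/(A₂E₂) = 1/(1250×108×10³) + 1/(190×202×10³) = 3.346×10⁻⁸ N⁻¹.
So P = 0.0006895 / 3.346×10⁻⁸ = 20.61 kN.

P ≈ 20.6 kN (compressive in the titanium alloy)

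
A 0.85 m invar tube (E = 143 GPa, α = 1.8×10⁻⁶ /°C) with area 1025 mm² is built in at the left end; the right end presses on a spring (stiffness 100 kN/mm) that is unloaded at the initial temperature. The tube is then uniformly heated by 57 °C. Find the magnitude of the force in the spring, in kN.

P ≈ 5.52 kN

If the spring were absent the tube would lengthen by αΔT L = 1.8×10⁻⁶ × 57 × 850 = 0.08721 mm.
With a force P in the spring, the elastic change of the tube is PL/(AE) and that of the spring is P/k; compatibility requires their sum to equal δ_free.
P [ L/(AE) + 1/k ] = δ_free → P [ 850/(1025×143×10³) + 1/(100×10³) ] = 0.08721.
P = 0.08721 / 1.58×10⁻⁵ = 5520 N.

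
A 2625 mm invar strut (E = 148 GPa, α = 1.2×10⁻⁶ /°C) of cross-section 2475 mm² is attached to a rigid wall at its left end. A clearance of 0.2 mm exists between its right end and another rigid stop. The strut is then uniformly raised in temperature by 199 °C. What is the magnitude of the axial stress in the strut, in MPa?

σ ≈ 24.1 MPa (compressive)

Unrestrained expansion: δ_free = αΔT L = 1.2×10⁻⁶ × 199 × 2625 = 0.6268 mm.
This exceeds the 0.2 mm gap, so the wall pushes back. The portion of expansion that must be recovered elastically is δ_free − gap = 0.6268 − 0.2 = 0.4268 mm.
Compatibility: PL/(AE) = 0.4268 mm, so σ = P/A = E × (0.4268/2625) = 24.07 MPa.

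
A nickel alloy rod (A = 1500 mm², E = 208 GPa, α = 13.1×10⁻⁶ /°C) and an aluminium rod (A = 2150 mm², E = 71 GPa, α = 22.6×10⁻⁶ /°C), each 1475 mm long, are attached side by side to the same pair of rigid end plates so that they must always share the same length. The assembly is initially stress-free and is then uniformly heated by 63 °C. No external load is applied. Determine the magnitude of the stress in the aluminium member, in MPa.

Both members must finish at the same length. With the larger α, the aluminium tends to over-expand; the plates restrain it, putting the aluminium in compression and the nickel alloy in tension. With no external load the two internal forces are equal and opposite, magnitude P.
Equating the net (thermal + elastic) strains gives |α₁ − α₂|·ΔT = P·[1/(A₁E₁) + 1/(A₂E₂)].
|α₁ − α₂|·ΔT = 9.5×10⁻⁶ × 63 = 0.0005985.
1/(A₁E₁) + 1/(A₂E₂) = 1/(1500×208×10³) + 1/(2150×71×10³) = 9.756×10⁻⁹ N⁻¹.
So P = 0.0005985 / 9.756×10⁻⁹ = 61.35 kN.
σ_{aluminium} = P/A₂ = 61350/2150 = 28.53 MPa, compressive.

σ ≈ 28.5 MPa (compressive)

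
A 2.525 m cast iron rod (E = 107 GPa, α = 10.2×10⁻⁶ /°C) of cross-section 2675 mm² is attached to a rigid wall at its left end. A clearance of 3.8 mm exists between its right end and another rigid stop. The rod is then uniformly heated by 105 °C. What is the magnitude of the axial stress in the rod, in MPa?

σ ≈ 0 MPa

Free thermal elongation = αΔT L = 10.2×10⁻⁶ × 105 × 2525 = 2.704 mm.
This is smaller than the 3.8 mm clearance, so the rod expands freely without reaching the stop — the stress is zero.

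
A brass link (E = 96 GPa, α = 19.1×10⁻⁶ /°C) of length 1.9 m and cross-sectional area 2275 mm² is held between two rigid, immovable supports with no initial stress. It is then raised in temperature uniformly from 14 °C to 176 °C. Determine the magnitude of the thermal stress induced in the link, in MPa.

σ ≈ 297 MPa (compressive)

With length fixed, the mechanical strain must cancel the thermal strain αΔT = 19.1×10⁻⁶ × 162 = 3094.2×10⁻⁶.
Hence σ = E·αΔT = 96×10³ × 3094.2×10⁻⁶ = 297 MPa, compressive.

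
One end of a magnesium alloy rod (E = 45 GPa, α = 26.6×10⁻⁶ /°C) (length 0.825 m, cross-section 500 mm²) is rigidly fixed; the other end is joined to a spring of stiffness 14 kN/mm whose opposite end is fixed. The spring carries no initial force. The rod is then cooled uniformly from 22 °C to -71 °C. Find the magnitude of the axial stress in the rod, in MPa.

Free thermal contraction: δ_free = αΔT L = 26.6×10⁻⁶ × 93 × 825 = 2.041 mm.
With a force P in the spring, the elastic change of the rod is PL/(AE) and that of the spring is P/k; compatibility requires their sum to equal δ_free.
So P = δ_free / [L/(AE) + 1/k] = 2.041 / [ 825/(500×45×10³) + 1/(14×10³) ].
P = 2.041 / 0.0001081 = 18880 N.
σ = P/A = 18880/500 = 37.76 MPa.

σ ≈ 37.8 MPa (tensile)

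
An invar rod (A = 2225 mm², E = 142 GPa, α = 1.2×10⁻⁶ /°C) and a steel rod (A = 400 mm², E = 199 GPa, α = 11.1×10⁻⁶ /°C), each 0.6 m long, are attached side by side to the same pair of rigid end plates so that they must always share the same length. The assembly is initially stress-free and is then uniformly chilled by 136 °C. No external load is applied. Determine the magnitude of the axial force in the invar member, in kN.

Both members must finish at the same length. With the larger α, the steel tends to over-contract; the plates restrain it, putting the steel in tension and the invar in compression. With no external load the two internal forces are equal and opposite, magnitude P.
Setting the final lengths equal and cancelling L: (α₁ − α₂)ΔT = P/(A₁E₁) + P/(A₂E₂).
|α₁ − α₂|·ΔT = 9.9×10⁻⁶ × 136 = 0.001346.
1/(A₁E₁) + 1/(A₂E₂) = 1/(2225×142×10³) + 1/(400×199×10³) = 1.573×10⁻⁸ N⁻¹.
P = 0.001346 / 1.573×10⁻⁸ = 85610 N = 85.61 kN.

P ≈ 85.6 kN (compressive in the invar)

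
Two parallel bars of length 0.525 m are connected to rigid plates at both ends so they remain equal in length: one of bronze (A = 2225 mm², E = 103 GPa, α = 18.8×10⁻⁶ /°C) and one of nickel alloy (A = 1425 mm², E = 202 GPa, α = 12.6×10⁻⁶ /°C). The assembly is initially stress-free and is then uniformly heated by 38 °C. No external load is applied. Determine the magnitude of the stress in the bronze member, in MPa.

The bronze has the larger α, so on heating it would change length more than the nickel alloy if both were free. The rigid plates force a common final length, so the bronze is put into compression and the nickel alloy into tension, with equal and opposite forces P (no external load).
Equating the net (thermal + elastic) strains gives |α₁ − α₂|·ΔT = P·[1/(A₁E₁) + 1/(A₂E₂)].
|α₁ − α₂|·ΔT = 6.2×10⁻⁶ × 38 = 0.0002356.
1/(A₁E₁) + 1/(A₂E₂) = 1/(2225×103×10³) + 1/(1425×202×10³) = 7.838×10⁻⁹ N⁻¹.
So P = 0.0002356 / 7.838×10⁻⁹ = 30.06 kN.
σ_{bronze} = P/A₁ = 30060/2225 = 13.51 MPa, compressive.

σ ≈ 13.5 MPa (compressive)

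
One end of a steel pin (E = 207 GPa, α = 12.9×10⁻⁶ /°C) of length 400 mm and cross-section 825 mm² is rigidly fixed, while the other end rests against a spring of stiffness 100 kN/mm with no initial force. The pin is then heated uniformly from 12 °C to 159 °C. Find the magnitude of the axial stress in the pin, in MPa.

σ ≈ 74.5 MPa (compressive)

If the spring were absent the pin would lengthen by αΔT L = 12.9×10⁻⁶ × 147 × 400 = 0.7585 mm.
With a force P in the spring, the elastic change of the pin is PL/(AE) and that of the spring is P/k; compatibility requires their sum to equal δ_free.
P [ L/(AE) + 1/k ] = δ_free → P [ 400/(825×207×10³) + 1/(100×10³) ] = 0.7585.
P = 0.7585 / 1.234×10⁻⁵ = 61460 N.
σ = P/A = 61460/825 = 74.49 MPa.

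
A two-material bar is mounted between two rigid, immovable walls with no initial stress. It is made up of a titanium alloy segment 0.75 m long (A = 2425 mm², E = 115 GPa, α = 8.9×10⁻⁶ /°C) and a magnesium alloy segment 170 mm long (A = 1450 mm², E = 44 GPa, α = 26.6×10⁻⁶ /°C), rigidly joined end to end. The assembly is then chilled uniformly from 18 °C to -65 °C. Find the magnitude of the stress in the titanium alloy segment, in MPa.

With the walls removed the bar would change length by δ_free = Σ αᵢΔT Lᵢ = 8.9×10⁻⁶×83×750 + 26.6×10⁻⁶×83×170 = 0.9294 mm.
Since the ends are fixed, an axial force P builds up, equal in every segment, with P · Σ Lᵢ/(AᵢEᵢ) = δ_free.
Σ Lᵢ/(AᵢEᵢ) = 750/(2425×115×10³) + 170/(1450×44×10³) = 5.354×10⁻⁶ mm/N.
So P = 0.9294 / 5.354×10⁻⁶ = 173.6 kN, tensile.
σ_{titanium alloy} = P / A = 173600 / 2425 = 71.58 MPa.

σ ≈ 71.6 MPa (tensile)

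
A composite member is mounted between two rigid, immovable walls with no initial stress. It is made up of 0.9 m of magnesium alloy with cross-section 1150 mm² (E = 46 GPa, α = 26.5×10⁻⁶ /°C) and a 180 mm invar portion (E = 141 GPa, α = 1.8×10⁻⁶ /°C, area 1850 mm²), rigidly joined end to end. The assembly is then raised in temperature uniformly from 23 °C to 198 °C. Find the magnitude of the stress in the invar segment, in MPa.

Free thermal expansion of the whole bar: Σ αᵢΔT Lᵢ = 26.5×10⁻⁶×175×900 + 1.8×10⁻⁶×175×180 = 4.23 mm.
The rigid supports impose zero overall length change; the single axial force P common to all segments must satisfy P Σ Lᵢ/(AᵢEᵢ) = δ_free.
Σ Lᵢ/(AᵢEᵢ) = 900/(1150×46×10³) + 180/(1850×141×10³) = 1.77×10⁻⁵ mm/N.
P = 4.23 / 1.77×10⁻⁵ = 239000 N = 239 kN, compressive.
σ_{invar} = P / A = 239000 / 1850 = 129.2 MPa.

σ ≈ 129 MPa (compressive)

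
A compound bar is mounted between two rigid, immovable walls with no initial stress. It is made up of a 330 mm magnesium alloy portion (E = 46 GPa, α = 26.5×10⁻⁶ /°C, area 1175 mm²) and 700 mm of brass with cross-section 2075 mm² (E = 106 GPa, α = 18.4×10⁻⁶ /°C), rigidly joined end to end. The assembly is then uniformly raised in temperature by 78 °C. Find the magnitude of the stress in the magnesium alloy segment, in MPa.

σ ≈ 155 MPa (compressive)

With the walls removed the bar would change length by δ_free = Σ αᵢΔT Lᵢ = 26.5×10⁻⁶×78×330 + 18.4×10⁻⁶×78×700 = 1.687 mm.
Since the ends are fixed, an axial force P builds up, equal in every segment, with P · Σ Lᵢ/(AᵢEᵢ) = δ_free.
The series flexibility is Σ Lᵢ/(AᵢEᵢ) = 330/(1175×46×10³) + 700/(2075×106×10³) = 9.288×10⁻⁶ mm/N.
Hence P = δ_free / Σ(L/AE) = 1.687/9.288×10⁻⁶ = 181.6 kN (compressive).
σ_{magnesium alloy} = P / A = 181600 / 1175 = 154.6 MPa.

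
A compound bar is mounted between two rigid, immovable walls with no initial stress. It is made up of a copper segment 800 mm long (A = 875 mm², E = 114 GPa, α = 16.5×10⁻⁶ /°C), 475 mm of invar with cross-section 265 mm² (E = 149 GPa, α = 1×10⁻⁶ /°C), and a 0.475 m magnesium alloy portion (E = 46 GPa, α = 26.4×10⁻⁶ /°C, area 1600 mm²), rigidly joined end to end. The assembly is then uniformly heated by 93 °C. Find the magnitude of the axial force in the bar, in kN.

P ≈ 92 kN (compressive)

If the supports were absent, the total length change would be Σ αᵢΔT Lᵢ = 16.5×10⁻⁶×93×800 + 1×10⁻⁶×93×475 + 26.4×10⁻⁶×93×475 = 2.438 mm.
Since the ends are fixed, an axial force P builds up, equal in every segment, with P · Σ Lᵢ/(AᵢEᵢ) = δ_free.
Σ Lᵢ/(AᵢEᵢ) = 800/(875×114×10³) + 475/(265×149×10³) + 475/(1600×46×10³) = 2.65×10⁻⁵ mm/N.
P = 2.438 / 2.65×10⁻⁵ = 91990 N = 91.99 kN, compressive.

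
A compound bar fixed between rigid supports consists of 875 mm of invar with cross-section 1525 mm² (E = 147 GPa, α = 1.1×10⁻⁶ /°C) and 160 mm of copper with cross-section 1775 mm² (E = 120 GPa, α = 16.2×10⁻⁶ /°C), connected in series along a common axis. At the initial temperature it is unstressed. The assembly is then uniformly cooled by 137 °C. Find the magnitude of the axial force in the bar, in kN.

P ≈ 105 kN (tensile)

Free thermal contraction of the whole bar: Σ αᵢΔT Lᵢ = 1.1×10⁻⁶×137×875 + 16.2×10⁻⁶×137×160 = 0.487 mm.
Since the ends are fixed, an axial force P builds up, equal in every segment, with P · Σ Lᵢ/(AᵢEᵢ) = δ_free.
Σ Lᵢ/(AᵢEᵢ) = 875/(1525×147×10³) + 160/(1775×120×10³) = 4.654×10⁻⁶ mm/N.
P = 0.487 / 4.654×10⁻⁶ = 104600 N = 104.6 kN, tensile.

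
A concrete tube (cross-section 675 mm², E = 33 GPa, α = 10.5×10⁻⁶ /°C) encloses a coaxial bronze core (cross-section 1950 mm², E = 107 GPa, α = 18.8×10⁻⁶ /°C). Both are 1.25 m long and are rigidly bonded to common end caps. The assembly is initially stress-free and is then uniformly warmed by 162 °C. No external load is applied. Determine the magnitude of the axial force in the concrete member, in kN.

Equilibrium of a rigid end plate with no external load gives equal and opposite internal forces ±P in the two members. Since α_{bronze} > α_{concrete}, heating drives the bronze into compression and the concrete into tension.
Setting the final lengths equal and cancelling L: (α₁ − α₂)ΔT = P/(A₁E₁) + P/(A₂E₂).
|α₁ − α₂|·ΔT = 8.3×10⁻⁶ × 162 = 0.001345.
1/(A₁E₁) + 1/(A₂E₂) = 1/(675×33×10³) + 1/(1950×107×10³) = 4.969×10⁻⁸ N⁻¹.
P = 0.001345 / 4.969×10⁻⁸ = 27060 N = 27.06 kN.

P ≈ 27.1 kN (tensile in the concrete)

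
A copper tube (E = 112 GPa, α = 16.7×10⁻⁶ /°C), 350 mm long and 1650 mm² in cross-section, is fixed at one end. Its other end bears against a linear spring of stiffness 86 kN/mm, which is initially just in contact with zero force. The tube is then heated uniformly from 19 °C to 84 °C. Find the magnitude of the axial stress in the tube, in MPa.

σ ≈ 17 MPa (compressive)

The unrestrained thermal change is αΔT L = 16.7×10⁻⁶ × 65 × 350 = 0.3799 mm.
With a force P in the spring, the elastic change of the tube is PL/(AE) and that of the spring is P/k; compatibility requires their sum to equal δ_free.
So P = δ_free / [L/(AE) + 1/k] = 0.3799 / [ 350/(1650×112×10³) + 1/(86×10³) ].
P = 0.3799 / 1.352×10⁻⁵ = 28100 N.
σ = P/A = 28100/1650 = 17.03 MPa.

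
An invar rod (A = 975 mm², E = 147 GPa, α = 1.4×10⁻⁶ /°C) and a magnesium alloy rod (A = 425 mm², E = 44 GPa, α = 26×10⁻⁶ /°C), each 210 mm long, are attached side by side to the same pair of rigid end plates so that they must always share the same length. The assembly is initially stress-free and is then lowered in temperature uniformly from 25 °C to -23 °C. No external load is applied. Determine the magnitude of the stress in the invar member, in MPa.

σ ≈ 20 MPa (compressive)

Equilibrium of a rigid end plate with no external load gives equal and opposite internal forces ±P in the two members. Since α_{magnesium alloy} > α_{invar}, cooling drives the magnesium alloy into tension and the invar into compression.
Setting the final lengths equal and cancelling L: (α₁ − α₂)ΔT = P/(A₁E₁) + P/(A₂E₂).
|α₁ − α₂|·ΔT = 24.6×10⁻⁶ × 48 = 0.001181.
1/(A₁E₁) + 1/(A₂E₂) = 1/(975×147×10³) + 1/(425×44×10³) = 6.045×10⁻⁸ N⁻¹.
So P = 0.001181 / 6.045×10⁻⁸ = 19.53 kN.
σ_{invar} = P/A₁ = 19530/975 = 20.03 MPa, compressive.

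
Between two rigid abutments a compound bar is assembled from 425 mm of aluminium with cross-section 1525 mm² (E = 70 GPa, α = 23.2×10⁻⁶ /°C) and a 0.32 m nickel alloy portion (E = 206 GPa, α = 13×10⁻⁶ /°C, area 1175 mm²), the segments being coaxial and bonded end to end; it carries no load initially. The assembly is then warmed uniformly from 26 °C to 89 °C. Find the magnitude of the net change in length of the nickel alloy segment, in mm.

|ΔL| ≈ 0.0419 mm

If the supports were absent, the total length change would be Σ αᵢΔT Lᵢ = 23.2×10⁻⁶×63×425 + 13×10⁻⁶×63×320 = 0.8833 mm.
The rigid supports impose zero overall length change; the single axial force P common to all segments must satisfy P Σ Lᵢ/(AᵢEᵢ) = δ_free.
Σ Lᵢ/(AᵢEᵢ) = 425/(1525×70×10³) + 320/(1175×206×10³) = 5.303×10⁻⁶ mm/N.
P = 0.8833 / 5.303×10⁻⁶ = 166500 N = 166.5 kN, compressive.
For the nickel alloy segment, free thermal change = 13×10⁻⁶×63×320 = 0.2621 mm and elastic change from P = 166500×320/(1175×206×10³) = 0.2202 mm; these oppose, so the net change is 0.0419 mm (segment lengthens).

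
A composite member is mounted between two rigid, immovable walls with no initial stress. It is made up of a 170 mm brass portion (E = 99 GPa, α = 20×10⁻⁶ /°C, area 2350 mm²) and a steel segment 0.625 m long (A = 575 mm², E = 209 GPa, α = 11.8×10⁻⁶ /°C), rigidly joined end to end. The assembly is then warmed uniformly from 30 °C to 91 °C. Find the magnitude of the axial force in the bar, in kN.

Free thermal expansion of the whole bar: Σ αᵢΔT Lᵢ = 20×10⁻⁶×61×170 + 11.8×10⁻⁶×61×625 = 0.6573 mm.
Since the ends are fixed, an axial force P builds up, equal in every segment, with P · Σ Lᵢ/(AᵢEᵢ) = δ_free.
Σ Lᵢ/(AᵢEᵢ) = 170/(2350×99×10³) + 625/(575×209×10³) = 5.931×10⁻⁶ mm/N.
P = 0.6573 / 5.931×10⁻⁶ = 110800 N = 110.8 kN, compressive.

P ≈ 111 kN (compressive)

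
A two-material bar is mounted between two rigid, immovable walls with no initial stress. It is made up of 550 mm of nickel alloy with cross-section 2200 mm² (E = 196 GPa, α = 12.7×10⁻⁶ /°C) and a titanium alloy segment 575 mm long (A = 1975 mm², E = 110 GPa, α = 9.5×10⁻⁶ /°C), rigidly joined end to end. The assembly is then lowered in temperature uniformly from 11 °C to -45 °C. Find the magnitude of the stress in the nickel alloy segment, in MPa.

With the walls removed the bar would change length by δ_free = Σ αᵢΔT Lᵢ = 12.7×10⁻⁶×56×550 + 9.5×10⁻⁶×56×575 = 0.6971 mm.
The walls prevent any net length change, so an axial force P (same in every segment) develops. Compatibility: P · Σ Lᵢ/(AᵢEᵢ) = δ_free.
Σ Lᵢ/(AᵢEᵢ) = 550/(2200×196×10³) + 575/(1975×110×10³) = 3.922×10⁻⁶ mm/N.
P = 0.6971 / 3.922×10⁻⁶ = 177700 N = 177.7 kN, tensile.
σ_{nickel alloy} = P / A = 177700 / 2200 = 80.78 MPa.

σ ≈ 80.8 MPa (tensile)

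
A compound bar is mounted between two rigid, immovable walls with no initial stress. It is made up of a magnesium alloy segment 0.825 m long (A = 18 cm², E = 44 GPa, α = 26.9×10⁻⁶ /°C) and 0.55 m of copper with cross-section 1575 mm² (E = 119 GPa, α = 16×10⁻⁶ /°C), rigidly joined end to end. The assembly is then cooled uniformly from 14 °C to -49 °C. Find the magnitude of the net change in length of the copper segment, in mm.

|ΔL| ≈ 0.125 mm

Free thermal contraction of the whole bar: Σ αᵢΔT Lᵢ = 26.9×10⁻⁶×63×825 + 16×10⁻⁶×63×550 = 1.953 mm.
Since the ends are fixed, an axial force P builds up, equal in every segment, with P · Σ Lᵢ/(AᵢEᵢ) = δ_free.
Σ Lᵢ/(AᵢEᵢ) = 825/(1800×44×10³) + 550/(1575×119×10³) = 1.335×10⁻⁵ mm/N.
P = 1.953 / 1.335×10⁻⁵ = 146200 N = 146.2 kN, tensile.
For the copper segment, free thermal change = 16×10⁻⁶×63×550 = 0.5544 mm and elastic change from P = 146200×550/(1575×119×10³) = 0.4292 mm; these oppose, so the net change is 0.125 mm (segment shortens).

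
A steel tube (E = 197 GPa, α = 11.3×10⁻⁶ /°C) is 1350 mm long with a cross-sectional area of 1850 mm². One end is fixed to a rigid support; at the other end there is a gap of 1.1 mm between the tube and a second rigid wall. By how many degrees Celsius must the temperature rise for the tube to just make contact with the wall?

Contact occurs when the free expansion equals the gap: αΔT L = 1.1 mm.
So ΔT = g/(αL) = 1.1/(11.3×10⁻⁶ × 1350) = 72.11 °C.

ΔT ≈ 72.1 °C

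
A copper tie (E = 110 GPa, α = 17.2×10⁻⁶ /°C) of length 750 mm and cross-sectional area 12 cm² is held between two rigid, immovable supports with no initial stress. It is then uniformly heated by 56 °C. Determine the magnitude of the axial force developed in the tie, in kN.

With zero net strain, σ = E·αΔT = 110 GPa × 17.2×10⁻⁶ × 56 = 106 MPa.
Then P = σA = 106 × 1200 mm² = 127.1 kN, compressive.

P ≈ 127 kN (compressive)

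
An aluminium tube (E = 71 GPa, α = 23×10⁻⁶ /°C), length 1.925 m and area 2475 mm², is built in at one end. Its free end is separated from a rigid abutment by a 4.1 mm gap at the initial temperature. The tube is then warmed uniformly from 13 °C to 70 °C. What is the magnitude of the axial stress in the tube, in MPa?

σ ≈ 0 MPa

Unrestrained expansion: δ_free = αΔT L = 23×10⁻⁶ × 57 × 1925 = 2.524 mm.
Since δ_free = 2.52 mm is less than the 4.1 mm gap, the tube never touches the wall. No axial force develops.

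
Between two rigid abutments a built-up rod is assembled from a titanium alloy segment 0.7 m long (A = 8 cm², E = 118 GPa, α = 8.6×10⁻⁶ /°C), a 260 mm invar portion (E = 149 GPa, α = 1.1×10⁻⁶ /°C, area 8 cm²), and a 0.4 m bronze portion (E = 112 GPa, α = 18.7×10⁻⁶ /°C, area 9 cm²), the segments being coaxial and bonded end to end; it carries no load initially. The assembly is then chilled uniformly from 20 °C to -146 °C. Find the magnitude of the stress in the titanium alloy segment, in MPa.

Free thermal contraction of the whole bar: Σ αᵢΔT Lᵢ = 8.6×10⁻⁶×166×700 + 1.1×10⁻⁶×166×260 + 18.7×10⁻⁶×166×400 = 2.288 mm.
The rigid supports impose zero overall length change; the single axial force P common to all segments must satisfy P Σ Lᵢ/(AᵢEᵢ) = δ_free.
Σ Lᵢ/(AᵢEᵢ) = 700/(800×118×10³) + 260/(800×149×10³) + 400/(900×112×10³) = 1.356×10⁻⁵ mm/N.
P = 2.288 / 1.356×10⁻⁵ = 168700 N = 168.7 kN, tensile.
σ_{titanium alloy} = P / A = 168700 / 800 = 210.9 MPa.

σ ≈ 211 MPa (tensile)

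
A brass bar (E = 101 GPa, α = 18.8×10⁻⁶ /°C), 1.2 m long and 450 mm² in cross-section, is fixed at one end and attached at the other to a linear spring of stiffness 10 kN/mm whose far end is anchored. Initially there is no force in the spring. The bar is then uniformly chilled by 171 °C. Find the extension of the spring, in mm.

The unrestrained thermal change is αΔT L = 18.8×10⁻⁶ × 171 × 1200 = 3.858 mm.
With a force P in the spring, the elastic change of the bar is PL/(AE) and that of the spring is P/k; compatibility requires their sum to equal δ_free.
P [ L/(AE) + 1/k ] = δ_free → P [ 1200/(450×101×10³) + 1/(10×10³) ] = 3.858.
P = 3.858 / 0.0001264 = 30520 N.
Spring extension = P/k = 30520/(10×10³) = 3.052 mm.

δ ≈ 3.05 mm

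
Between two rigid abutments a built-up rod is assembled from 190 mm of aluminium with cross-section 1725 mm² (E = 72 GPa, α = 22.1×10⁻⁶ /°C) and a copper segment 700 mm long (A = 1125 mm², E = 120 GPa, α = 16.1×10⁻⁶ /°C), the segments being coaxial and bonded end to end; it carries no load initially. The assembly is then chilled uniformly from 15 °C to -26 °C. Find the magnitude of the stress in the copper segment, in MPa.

σ ≈ 84 MPa (tensile)

If the supports were absent, the total length change would be Σ αᵢΔT Lᵢ = 22.1×10⁻⁶×41×190 + 16.1×10⁻⁶×41×700 = 0.6342 mm.
The rigid supports impose zero overall length change; the single axial force P common to all segments must satisfy P Σ Lᵢ/(AᵢEᵢ) = δ_free.
Σ Lᵢ/(AᵢEᵢ) = 190/(1725×72×10³) + 700/(1125×120×10³) = 6.715×10⁻⁶ mm/N.
So P = 0.6342 / 6.715×10⁻⁶ = 94.45 kN, tensile.
σ_{copper} = P / A = 94450 / 1125 = 83.96 MPa.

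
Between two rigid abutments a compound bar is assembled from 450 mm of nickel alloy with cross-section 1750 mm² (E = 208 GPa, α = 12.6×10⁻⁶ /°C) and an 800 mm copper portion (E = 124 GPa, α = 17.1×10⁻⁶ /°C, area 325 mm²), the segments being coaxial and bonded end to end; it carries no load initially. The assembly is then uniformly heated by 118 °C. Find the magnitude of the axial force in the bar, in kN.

With the walls removed the bar would change length by δ_free = Σ αᵢΔT Lᵢ = 12.6×10⁻⁶×118×450 + 17.1×10⁻⁶×118×800 = 2.283 mm.
The rigid supports impose zero overall length change; the single axial force P common to all segments must satisfy P Σ Lᵢ/(AᵢEᵢ) = δ_free.
Σ Lᵢ/(AᵢEᵢ) = 450/(1750×208×10³) + 800/(325×124×10³) = 2.109×10⁻⁵ mm/N.
Hence P = δ_free / Σ(L/AE) = 2.283/2.109×10⁻⁵ = 108.3 kN (compressive).

P ≈ 108 kN (compressive)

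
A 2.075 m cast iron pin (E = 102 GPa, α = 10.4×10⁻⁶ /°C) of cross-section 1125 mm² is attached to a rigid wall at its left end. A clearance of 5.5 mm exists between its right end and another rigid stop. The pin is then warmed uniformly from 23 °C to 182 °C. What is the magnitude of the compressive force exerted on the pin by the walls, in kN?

Free thermal elongation = αΔT L = 10.4×10⁻⁶ × 159 × 2075 = 3.431 mm.
This is smaller than the 5.5 mm clearance, so the pin expands freely without reaching the stop — the stress is zero.

P ≈ 0 kN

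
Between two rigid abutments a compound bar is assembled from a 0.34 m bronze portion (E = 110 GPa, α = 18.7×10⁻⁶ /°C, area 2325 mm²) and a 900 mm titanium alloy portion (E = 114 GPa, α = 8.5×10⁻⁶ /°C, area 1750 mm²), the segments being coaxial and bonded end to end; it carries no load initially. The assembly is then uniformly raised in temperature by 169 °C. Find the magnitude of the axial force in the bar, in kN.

P ≈ 405 kN (compressive)

If the supports were absent, the total length change would be Σ αᵢΔT Lᵢ = 18.7×10⁻⁶×169×340 + 8.5×10⁻⁶×169×900 = 2.367 mm.
The walls prevent any net length change, so an axial force P (same in every segment) develops. Compatibility: P · Σ Lᵢ/(AᵢEᵢ) = δ_free.
The series flexibility is Σ Lᵢ/(AᵢEᵢ) = 340/(2325×110×10³) + 900/(1750×114×10³) = 5.841×10⁻⁶ mm/N.
So P = 2.367 / 5.841×10⁻⁶ = 405.3 kN, compressive.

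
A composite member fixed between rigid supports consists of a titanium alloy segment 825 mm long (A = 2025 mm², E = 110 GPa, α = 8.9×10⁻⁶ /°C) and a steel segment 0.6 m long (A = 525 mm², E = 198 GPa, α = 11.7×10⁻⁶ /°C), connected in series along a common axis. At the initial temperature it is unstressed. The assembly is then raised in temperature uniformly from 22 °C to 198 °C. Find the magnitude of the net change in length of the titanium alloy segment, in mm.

|ΔL| ≈ 0.304 mm

If the supports were absent, the total length change would be Σ αᵢΔT Lᵢ = 8.9×10⁻⁶×176×825 + 11.7×10⁻⁶×176×600 = 2.528 mm.
Since the ends are fixed, an axial force P builds up, equal in every segment, with P · Σ Lᵢ/(AᵢEᵢ) = δ_free.
The series flexibility is Σ Lᵢ/(AᵢEᵢ) = 825/(2025×110×10³) + 600/(525×198×10³) = 9.476×10⁻⁶ mm/N.
Hence P = δ_free / Σ(L/AE) = 2.528/9.476×10⁻⁶ = 266.8 kN (compressive).
For the titanium alloy segment, free thermal change = 8.9×10⁻⁶×176×825 = 1.292 mm and elastic change from P = 266800×825/(2025×110×10³) = 0.988 mm; these oppose, so the net change is 0.304 mm (segment lengthens).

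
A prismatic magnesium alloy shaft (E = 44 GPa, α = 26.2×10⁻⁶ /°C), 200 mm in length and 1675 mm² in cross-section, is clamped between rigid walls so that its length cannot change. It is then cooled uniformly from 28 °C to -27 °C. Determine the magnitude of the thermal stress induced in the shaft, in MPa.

σ ≈ 63.4 MPa (tensile)

With length fixed, the mechanical strain must cancel the thermal strain αΔT = 26.2×10⁻⁶ × 55 = 1441×10⁻⁶.
Hence σ = E·αΔT = 44×10³ × 1441×10⁻⁶ = 63.4 MPa, tensile.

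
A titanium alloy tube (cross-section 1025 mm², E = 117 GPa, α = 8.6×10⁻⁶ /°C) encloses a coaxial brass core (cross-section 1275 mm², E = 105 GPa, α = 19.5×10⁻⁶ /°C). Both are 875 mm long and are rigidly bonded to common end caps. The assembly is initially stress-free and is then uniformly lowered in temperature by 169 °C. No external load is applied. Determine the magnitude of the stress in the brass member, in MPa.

σ ≈ 91.4 MPa (tensile)

The brass has the larger α, so on cooling it would change length more than the titanium alloy if both were free. The rigid plates force a common final length, so the brass is put into tension and the titanium alloy into compression, with equal and opposite forces P (no external load).
Compatibility of the two members (thermal + elastic change equal): (α₁ − α₂)ΔT = P·[1/(A₁E₁) + 1/(A₂E₂)].
|α₁ − α₂|·ΔT = 10.9×10⁻⁶ × 169 = 0.001842.
1/(A₁E₁) + 1/(A₂E₂) = 1/(1025×117×10³) + 1/(1275×105×10³) = 1.581×10⁻⁸ N⁻¹.
So P = 0.001842 / 1.581×10⁻⁸ = 116.5 kN.
σ_{brass} = P/A₂ = 116500/1275 = 91.39 MPa, tensile.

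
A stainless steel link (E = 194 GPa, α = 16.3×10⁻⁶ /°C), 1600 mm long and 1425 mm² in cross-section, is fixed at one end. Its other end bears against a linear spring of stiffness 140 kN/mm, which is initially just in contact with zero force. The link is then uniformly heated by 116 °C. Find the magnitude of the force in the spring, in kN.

P ≈ 234 kN

If the spring were absent the link would lengthen by αΔT L = 16.3×10⁻⁶ × 116 × 1600 = 3.025 mm.
Let P be the compressive force at the spring. The link shortens elastically by PL/(AE) and the spring compresses by P/k; together these equal δ_free.
So P = δ_free / [L/(AE) + 1/k] = 3.025 / [ 1600/(1425×194×10³) + 1/(140×10³) ].
P = 3.025 / 1.293×10⁻⁵ = 234000 N.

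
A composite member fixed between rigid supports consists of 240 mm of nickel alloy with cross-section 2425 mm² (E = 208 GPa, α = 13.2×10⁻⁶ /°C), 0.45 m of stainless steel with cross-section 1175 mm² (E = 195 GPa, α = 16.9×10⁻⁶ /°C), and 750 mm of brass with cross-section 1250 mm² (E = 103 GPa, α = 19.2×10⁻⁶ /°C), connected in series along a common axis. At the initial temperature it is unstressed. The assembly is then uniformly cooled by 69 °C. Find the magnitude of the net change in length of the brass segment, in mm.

|ΔL| ≈ 0.231 mm

With the walls removed the bar would change length by δ_free = Σ αᵢΔT Lᵢ = 13.2×10⁻⁶×69×240 + 16.9×10⁻⁶×69×450 + 19.2×10⁻⁶×69×750 = 1.737 mm.
The rigid supports impose zero overall length change; the single axial force P common to all segments must satisfy P Σ Lᵢ/(AᵢEᵢ) = δ_free.
The series flexibility is Σ Lᵢ/(AᵢEᵢ) = 240/(2425×208×10³) + 450/(1175×195×10³) + 750/(1250×103×10³) = 8.265×10⁻⁶ mm/N.
Hence P = δ_free / Σ(L/AE) = 1.737/8.265×10⁻⁶ = 210.2 kN (tensile).
For the brass segment, free thermal change = 19.2×10⁻⁶×69×750 = 0.9936 mm and elastic change from P = 210200×750/(1250×103×10³) = 1.224 mm; these oppose, so the net change is 0.231 mm (segment lengthens).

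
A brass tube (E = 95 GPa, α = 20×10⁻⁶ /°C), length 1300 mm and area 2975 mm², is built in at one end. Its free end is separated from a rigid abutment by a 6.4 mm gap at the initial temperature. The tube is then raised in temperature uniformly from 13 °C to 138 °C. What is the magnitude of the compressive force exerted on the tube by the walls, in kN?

Unrestrained expansion: δ_free = αΔT L = 20×10⁻⁶ × 125 × 1300 = 3.25 mm.
Since δ_free = 3.25 mm is less than the 6.4 mm gap, the tube never touches the wall. No axial force develops.

P ≈ 0 kN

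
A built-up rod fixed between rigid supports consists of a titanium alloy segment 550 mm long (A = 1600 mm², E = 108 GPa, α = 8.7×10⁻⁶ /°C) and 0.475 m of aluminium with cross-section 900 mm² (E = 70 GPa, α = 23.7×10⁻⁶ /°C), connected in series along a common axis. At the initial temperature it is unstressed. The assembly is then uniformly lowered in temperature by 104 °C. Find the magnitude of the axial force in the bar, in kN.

P ≈ 156 kN (tensile)

If the supports were absent, the total length change would be Σ αᵢΔT Lᵢ = 8.7×10⁻⁶×104×550 + 23.7×10⁻⁶×104×475 = 1.668 mm.
Since the ends are fixed, an axial force P builds up, equal in every segment, with P · Σ Lᵢ/(AᵢEᵢ) = δ_free.
The series flexibility is Σ Lᵢ/(AᵢEᵢ) = 550/(1600×108×10³) + 475/(900×70×10³) = 1.072×10⁻⁵ mm/N.
P = 1.668 / 1.072×10⁻⁵ = 155600 N = 155.6 kN, tensile.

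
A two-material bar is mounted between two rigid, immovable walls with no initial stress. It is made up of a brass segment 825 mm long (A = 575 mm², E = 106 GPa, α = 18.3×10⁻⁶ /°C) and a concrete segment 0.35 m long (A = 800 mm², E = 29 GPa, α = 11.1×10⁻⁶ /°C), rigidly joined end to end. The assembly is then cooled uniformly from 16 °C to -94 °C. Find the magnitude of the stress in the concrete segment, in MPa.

With the walls removed the bar would change length by δ_free = Σ αᵢΔT Lᵢ = 18.3×10⁻⁶×110×825 + 11.1×10⁻⁶×110×350 = 2.088 mm.
Since the ends are fixed, an axial force P builds up, equal in every segment, with P · Σ Lᵢ/(AᵢEᵢ) = δ_free.
The series flexibility is Σ Lᵢ/(AᵢEᵢ) = 825/(575×106×10³) + 350/(800×29×10³) = 2.862×10⁻⁵ mm/N.
Hence P = δ_free / Σ(L/AE) = 2.088/2.862×10⁻⁵ = 72.95 kN (tensile).
σ_{concrete} = P / A = 72950 / 800 = 91.19 MPa.

σ ≈ 91.2 MPa (tensile)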